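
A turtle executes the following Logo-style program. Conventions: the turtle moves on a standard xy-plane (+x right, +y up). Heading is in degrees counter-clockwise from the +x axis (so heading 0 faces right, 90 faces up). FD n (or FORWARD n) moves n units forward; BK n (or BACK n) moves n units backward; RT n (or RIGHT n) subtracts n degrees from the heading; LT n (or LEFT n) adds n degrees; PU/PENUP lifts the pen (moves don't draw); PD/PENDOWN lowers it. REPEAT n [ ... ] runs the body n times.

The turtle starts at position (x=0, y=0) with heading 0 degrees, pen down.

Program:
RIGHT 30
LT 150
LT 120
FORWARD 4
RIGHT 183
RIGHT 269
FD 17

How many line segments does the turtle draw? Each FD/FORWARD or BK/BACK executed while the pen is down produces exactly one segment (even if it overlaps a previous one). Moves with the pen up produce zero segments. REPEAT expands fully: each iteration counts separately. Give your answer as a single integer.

Answer: 2

Derivation:
Executing turtle program step by step:
Start: pos=(0,0), heading=0, pen down
RT 30: heading 0 -> 330
LT 150: heading 330 -> 120
LT 120: heading 120 -> 240
FD 4: (0,0) -> (-2,-3.464) [heading=240, draw]
RT 183: heading 240 -> 57
RT 269: heading 57 -> 148
FD 17: (-2,-3.464) -> (-16.417,5.545) [heading=148, draw]
Final: pos=(-16.417,5.545), heading=148, 2 segment(s) drawn
Segments drawn: 2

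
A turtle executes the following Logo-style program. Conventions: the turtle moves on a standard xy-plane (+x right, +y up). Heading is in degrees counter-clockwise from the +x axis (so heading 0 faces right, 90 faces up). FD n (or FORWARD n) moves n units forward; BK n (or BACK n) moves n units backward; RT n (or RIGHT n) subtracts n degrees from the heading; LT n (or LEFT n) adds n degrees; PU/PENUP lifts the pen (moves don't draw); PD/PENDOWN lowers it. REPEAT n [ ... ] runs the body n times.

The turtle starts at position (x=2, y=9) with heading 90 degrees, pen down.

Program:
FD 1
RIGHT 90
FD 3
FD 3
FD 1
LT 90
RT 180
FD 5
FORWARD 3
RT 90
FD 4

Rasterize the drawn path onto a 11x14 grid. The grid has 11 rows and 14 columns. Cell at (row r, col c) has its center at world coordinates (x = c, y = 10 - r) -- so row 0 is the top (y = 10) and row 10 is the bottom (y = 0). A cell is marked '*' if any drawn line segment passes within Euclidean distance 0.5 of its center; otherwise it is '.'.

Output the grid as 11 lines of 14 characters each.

Answer: ..********....
..*......*....
.........*....
.........*....
.........*....
.........*....
.........*....
.........*....
.....*****....
..............
..............

Derivation:
Segment 0: (2,9) -> (2,10)
Segment 1: (2,10) -> (5,10)
Segment 2: (5,10) -> (8,10)
Segment 3: (8,10) -> (9,10)
Segment 4: (9,10) -> (9,5)
Segment 5: (9,5) -> (9,2)
Segment 6: (9,2) -> (5,2)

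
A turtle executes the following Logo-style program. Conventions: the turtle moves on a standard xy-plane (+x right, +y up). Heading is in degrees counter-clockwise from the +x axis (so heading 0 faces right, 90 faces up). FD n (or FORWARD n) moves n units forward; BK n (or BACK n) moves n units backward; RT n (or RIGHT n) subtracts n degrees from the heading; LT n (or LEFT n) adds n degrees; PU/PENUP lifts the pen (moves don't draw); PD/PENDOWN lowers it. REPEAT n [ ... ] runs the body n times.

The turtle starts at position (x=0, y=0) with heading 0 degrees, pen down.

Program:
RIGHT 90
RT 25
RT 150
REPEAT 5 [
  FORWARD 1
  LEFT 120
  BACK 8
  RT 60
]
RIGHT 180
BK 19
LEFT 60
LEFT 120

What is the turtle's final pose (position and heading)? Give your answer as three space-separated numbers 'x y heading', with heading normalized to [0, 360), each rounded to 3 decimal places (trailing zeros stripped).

Answer: 7.494 13.705 35

Derivation:
Executing turtle program step by step:
Start: pos=(0,0), heading=0, pen down
RT 90: heading 0 -> 270
RT 25: heading 270 -> 245
RT 150: heading 245 -> 95
REPEAT 5 [
  -- iteration 1/5 --
  FD 1: (0,0) -> (-0.087,0.996) [heading=95, draw]
  LT 120: heading 95 -> 215
  BK 8: (-0.087,0.996) -> (6.466,5.585) [heading=215, draw]
  RT 60: heading 215 -> 155
  -- iteration 2/5 --
  FD 1: (6.466,5.585) -> (5.56,6.007) [heading=155, draw]
  LT 120: heading 155 -> 275
  BK 8: (5.56,6.007) -> (4.863,13.977) [heading=275, draw]
  RT 60: heading 275 -> 215
  -- iteration 3/5 --
  FD 1: (4.863,13.977) -> (4.043,13.403) [heading=215, draw]
  LT 120: heading 215 -> 335
  BK 8: (4.043,13.403) -> (-3.207,16.784) [heading=335, draw]
  RT 60: heading 335 -> 275
  -- iteration 4/5 --
  FD 1: (-3.207,16.784) -> (-3.12,15.788) [heading=275, draw]
  LT 120: heading 275 -> 35
  BK 8: (-3.12,15.788) -> (-9.673,11.2) [heading=35, draw]
  RT 60: heading 35 -> 335
  -- iteration 5/5 --
  FD 1: (-9.673,11.2) -> (-8.767,10.777) [heading=335, draw]
  LT 120: heading 335 -> 95
  BK 8: (-8.767,10.777) -> (-8.07,2.807) [heading=95, draw]
  RT 60: heading 95 -> 35
]
RT 180: heading 35 -> 215
BK 19: (-8.07,2.807) -> (7.494,13.705) [heading=215, draw]
LT 60: heading 215 -> 275
LT 120: heading 275 -> 35
Final: pos=(7.494,13.705), heading=35, 11 segment(s) drawn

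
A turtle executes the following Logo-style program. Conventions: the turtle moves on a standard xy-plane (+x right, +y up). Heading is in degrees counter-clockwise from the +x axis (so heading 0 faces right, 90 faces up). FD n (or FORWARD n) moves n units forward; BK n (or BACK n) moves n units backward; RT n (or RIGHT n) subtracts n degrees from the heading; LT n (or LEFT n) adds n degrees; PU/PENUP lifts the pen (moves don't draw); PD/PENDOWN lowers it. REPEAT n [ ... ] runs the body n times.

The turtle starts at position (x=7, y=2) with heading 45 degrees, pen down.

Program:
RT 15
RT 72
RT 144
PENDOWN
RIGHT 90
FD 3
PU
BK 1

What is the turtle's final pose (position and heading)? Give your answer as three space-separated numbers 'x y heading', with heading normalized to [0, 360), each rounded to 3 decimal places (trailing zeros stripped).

Answer: 7.209 3.989 84

Derivation:
Executing turtle program step by step:
Start: pos=(7,2), heading=45, pen down
RT 15: heading 45 -> 30
RT 72: heading 30 -> 318
RT 144: heading 318 -> 174
PD: pen down
RT 90: heading 174 -> 84
FD 3: (7,2) -> (7.314,4.984) [heading=84, draw]
PU: pen up
BK 1: (7.314,4.984) -> (7.209,3.989) [heading=84, move]
Final: pos=(7.209,3.989), heading=84, 1 segment(s) drawn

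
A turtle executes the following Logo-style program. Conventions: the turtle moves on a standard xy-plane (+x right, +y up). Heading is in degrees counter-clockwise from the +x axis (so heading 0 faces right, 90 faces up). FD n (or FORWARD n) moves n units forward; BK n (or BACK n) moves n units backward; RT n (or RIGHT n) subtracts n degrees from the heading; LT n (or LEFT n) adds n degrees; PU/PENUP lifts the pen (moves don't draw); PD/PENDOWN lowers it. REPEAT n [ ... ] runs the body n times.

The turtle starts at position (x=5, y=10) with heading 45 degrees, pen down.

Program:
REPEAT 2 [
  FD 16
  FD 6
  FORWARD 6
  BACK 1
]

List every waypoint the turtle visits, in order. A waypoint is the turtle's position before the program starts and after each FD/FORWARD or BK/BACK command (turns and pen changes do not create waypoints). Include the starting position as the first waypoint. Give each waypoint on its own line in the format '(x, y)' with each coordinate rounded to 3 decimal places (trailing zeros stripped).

Executing turtle program step by step:
Start: pos=(5,10), heading=45, pen down
REPEAT 2 [
  -- iteration 1/2 --
  FD 16: (5,10) -> (16.314,21.314) [heading=45, draw]
  FD 6: (16.314,21.314) -> (20.556,25.556) [heading=45, draw]
  FD 6: (20.556,25.556) -> (24.799,29.799) [heading=45, draw]
  BK 1: (24.799,29.799) -> (24.092,29.092) [heading=45, draw]
  -- iteration 2/2 --
  FD 16: (24.092,29.092) -> (35.406,40.406) [heading=45, draw]
  FD 6: (35.406,40.406) -> (39.648,44.648) [heading=45, draw]
  FD 6: (39.648,44.648) -> (43.891,48.891) [heading=45, draw]
  BK 1: (43.891,48.891) -> (43.184,48.184) [heading=45, draw]
]
Final: pos=(43.184,48.184), heading=45, 8 segment(s) drawn
Waypoints (9 total):
(5, 10)
(16.314, 21.314)
(20.556, 25.556)
(24.799, 29.799)
(24.092, 29.092)
(35.406, 40.406)
(39.648, 44.648)
(43.891, 48.891)
(43.184, 48.184)

Answer: (5, 10)
(16.314, 21.314)
(20.556, 25.556)
(24.799, 29.799)
(24.092, 29.092)
(35.406, 40.406)
(39.648, 44.648)
(43.891, 48.891)
(43.184, 48.184)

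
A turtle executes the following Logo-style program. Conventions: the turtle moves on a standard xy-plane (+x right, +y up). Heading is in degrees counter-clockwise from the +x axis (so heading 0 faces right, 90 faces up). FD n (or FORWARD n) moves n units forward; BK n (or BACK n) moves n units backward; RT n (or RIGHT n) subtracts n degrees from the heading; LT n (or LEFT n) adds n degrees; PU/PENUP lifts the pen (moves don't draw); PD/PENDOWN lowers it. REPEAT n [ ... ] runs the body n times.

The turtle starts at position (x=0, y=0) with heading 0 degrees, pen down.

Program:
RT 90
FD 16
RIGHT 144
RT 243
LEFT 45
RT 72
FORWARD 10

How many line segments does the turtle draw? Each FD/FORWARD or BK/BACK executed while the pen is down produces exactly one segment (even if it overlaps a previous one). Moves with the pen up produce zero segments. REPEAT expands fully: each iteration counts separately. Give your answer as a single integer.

Answer: 2

Derivation:
Executing turtle program step by step:
Start: pos=(0,0), heading=0, pen down
RT 90: heading 0 -> 270
FD 16: (0,0) -> (0,-16) [heading=270, draw]
RT 144: heading 270 -> 126
RT 243: heading 126 -> 243
LT 45: heading 243 -> 288
RT 72: heading 288 -> 216
FD 10: (0,-16) -> (-8.09,-21.878) [heading=216, draw]
Final: pos=(-8.09,-21.878), heading=216, 2 segment(s) drawn
Segments drawn: 2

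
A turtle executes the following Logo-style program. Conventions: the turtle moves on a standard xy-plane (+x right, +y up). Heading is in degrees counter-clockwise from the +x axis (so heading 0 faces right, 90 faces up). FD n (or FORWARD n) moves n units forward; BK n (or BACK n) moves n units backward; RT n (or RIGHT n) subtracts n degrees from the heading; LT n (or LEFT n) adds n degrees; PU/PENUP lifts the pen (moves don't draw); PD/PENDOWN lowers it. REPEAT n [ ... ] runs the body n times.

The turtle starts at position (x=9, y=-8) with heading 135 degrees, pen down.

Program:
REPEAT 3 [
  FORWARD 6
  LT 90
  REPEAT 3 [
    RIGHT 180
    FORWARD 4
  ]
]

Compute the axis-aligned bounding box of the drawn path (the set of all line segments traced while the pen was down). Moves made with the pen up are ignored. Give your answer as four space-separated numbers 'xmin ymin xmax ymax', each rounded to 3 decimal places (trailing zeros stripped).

Answer: 4.757 -8 18.899 3.314

Derivation:
Executing turtle program step by step:
Start: pos=(9,-8), heading=135, pen down
REPEAT 3 [
  -- iteration 1/3 --
  FD 6: (9,-8) -> (4.757,-3.757) [heading=135, draw]
  LT 90: heading 135 -> 225
  REPEAT 3 [
    -- iteration 1/3 --
    RT 180: heading 225 -> 45
    FD 4: (4.757,-3.757) -> (7.586,-0.929) [heading=45, draw]
    -- iteration 2/3 --
    RT 180: heading 45 -> 225
    FD 4: (7.586,-0.929) -> (4.757,-3.757) [heading=225, draw]
    -- iteration 3/3 --
    RT 180: heading 225 -> 45
    FD 4: (4.757,-3.757) -> (7.586,-0.929) [heading=45, draw]
  ]
  -- iteration 2/3 --
  FD 6: (7.586,-0.929) -> (11.828,3.314) [heading=45, draw]
  LT 90: heading 45 -> 135
  REPEAT 3 [
    -- iteration 1/3 --
    RT 180: heading 135 -> 315
    FD 4: (11.828,3.314) -> (14.657,0.485) [heading=315, draw]
    -- iteration 2/3 --
    RT 180: heading 315 -> 135
    FD 4: (14.657,0.485) -> (11.828,3.314) [heading=135, draw]
    -- iteration 3/3 --
    RT 180: heading 135 -> 315
    FD 4: (11.828,3.314) -> (14.657,0.485) [heading=315, draw]
  ]
  -- iteration 3/3 --
  FD 6: (14.657,0.485) -> (18.899,-3.757) [heading=315, draw]
  LT 90: heading 315 -> 45
  REPEAT 3 [
    -- iteration 1/3 --
    RT 180: heading 45 -> 225
    FD 4: (18.899,-3.757) -> (16.071,-6.586) [heading=225, draw]
    -- iteration 2/3 --
    RT 180: heading 225 -> 45
    FD 4: (16.071,-6.586) -> (18.899,-3.757) [heading=45, draw]
    -- iteration 3/3 --
    RT 180: heading 45 -> 225
    FD 4: (18.899,-3.757) -> (16.071,-6.586) [heading=225, draw]
  ]
]
Final: pos=(16.071,-6.586), heading=225, 12 segment(s) drawn

Segment endpoints: x in {4.757, 4.757, 7.586, 9, 11.828, 11.828, 14.657, 16.071, 18.899, 18.899}, y in {-8, -6.586, -3.757, -3.757, -3.757, -3.757, -0.929, -0.929, 0.485, 0.485, 3.314, 3.314}
xmin=4.757, ymin=-8, xmax=18.899, ymax=3.314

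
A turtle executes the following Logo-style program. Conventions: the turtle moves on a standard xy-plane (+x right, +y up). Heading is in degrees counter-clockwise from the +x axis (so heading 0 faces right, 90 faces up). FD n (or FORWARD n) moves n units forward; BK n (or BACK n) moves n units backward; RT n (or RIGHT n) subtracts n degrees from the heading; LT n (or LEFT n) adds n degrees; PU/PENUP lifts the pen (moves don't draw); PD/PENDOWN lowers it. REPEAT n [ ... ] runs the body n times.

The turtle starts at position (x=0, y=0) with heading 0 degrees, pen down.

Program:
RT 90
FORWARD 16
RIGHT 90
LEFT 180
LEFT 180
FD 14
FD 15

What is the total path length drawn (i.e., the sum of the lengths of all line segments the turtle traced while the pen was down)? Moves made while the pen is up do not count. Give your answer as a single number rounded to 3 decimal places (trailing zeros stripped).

Executing turtle program step by step:
Start: pos=(0,0), heading=0, pen down
RT 90: heading 0 -> 270
FD 16: (0,0) -> (0,-16) [heading=270, draw]
RT 90: heading 270 -> 180
LT 180: heading 180 -> 0
LT 180: heading 0 -> 180
FD 14: (0,-16) -> (-14,-16) [heading=180, draw]
FD 15: (-14,-16) -> (-29,-16) [heading=180, draw]
Final: pos=(-29,-16), heading=180, 3 segment(s) drawn

Segment lengths:
  seg 1: (0,0) -> (0,-16), length = 16
  seg 2: (0,-16) -> (-14,-16), length = 14
  seg 3: (-14,-16) -> (-29,-16), length = 15
Total = 45

Answer: 45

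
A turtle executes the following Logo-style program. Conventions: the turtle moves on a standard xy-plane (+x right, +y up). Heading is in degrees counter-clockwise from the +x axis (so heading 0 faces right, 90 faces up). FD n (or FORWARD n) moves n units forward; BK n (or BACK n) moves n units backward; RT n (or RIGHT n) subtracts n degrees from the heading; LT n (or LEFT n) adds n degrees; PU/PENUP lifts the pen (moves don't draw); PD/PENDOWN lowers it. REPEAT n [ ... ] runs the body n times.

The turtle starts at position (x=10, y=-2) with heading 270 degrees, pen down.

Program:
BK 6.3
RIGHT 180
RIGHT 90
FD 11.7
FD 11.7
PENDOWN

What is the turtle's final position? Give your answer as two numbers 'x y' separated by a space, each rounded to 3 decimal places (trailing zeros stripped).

Executing turtle program step by step:
Start: pos=(10,-2), heading=270, pen down
BK 6.3: (10,-2) -> (10,4.3) [heading=270, draw]
RT 180: heading 270 -> 90
RT 90: heading 90 -> 0
FD 11.7: (10,4.3) -> (21.7,4.3) [heading=0, draw]
FD 11.7: (21.7,4.3) -> (33.4,4.3) [heading=0, draw]
PD: pen down
Final: pos=(33.4,4.3), heading=0, 3 segment(s) drawn

Answer: 33.4 4.3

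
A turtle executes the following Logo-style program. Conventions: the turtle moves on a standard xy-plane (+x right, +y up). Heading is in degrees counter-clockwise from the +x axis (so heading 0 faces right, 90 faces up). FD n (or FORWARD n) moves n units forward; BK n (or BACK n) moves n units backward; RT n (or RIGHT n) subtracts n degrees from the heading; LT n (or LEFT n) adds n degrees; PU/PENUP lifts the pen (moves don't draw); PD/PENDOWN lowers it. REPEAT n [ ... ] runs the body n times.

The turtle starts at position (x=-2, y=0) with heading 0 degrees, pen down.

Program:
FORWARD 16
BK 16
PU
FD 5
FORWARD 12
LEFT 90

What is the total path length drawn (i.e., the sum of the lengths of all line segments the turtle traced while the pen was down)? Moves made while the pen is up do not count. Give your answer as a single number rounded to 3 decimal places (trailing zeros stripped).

Answer: 32

Derivation:
Executing turtle program step by step:
Start: pos=(-2,0), heading=0, pen down
FD 16: (-2,0) -> (14,0) [heading=0, draw]
BK 16: (14,0) -> (-2,0) [heading=0, draw]
PU: pen up
FD 5: (-2,0) -> (3,0) [heading=0, move]
FD 12: (3,0) -> (15,0) [heading=0, move]
LT 90: heading 0 -> 90
Final: pos=(15,0), heading=90, 2 segment(s) drawn

Segment lengths:
  seg 1: (-2,0) -> (14,0), length = 16
  seg 2: (14,0) -> (-2,0), length = 16
Total = 32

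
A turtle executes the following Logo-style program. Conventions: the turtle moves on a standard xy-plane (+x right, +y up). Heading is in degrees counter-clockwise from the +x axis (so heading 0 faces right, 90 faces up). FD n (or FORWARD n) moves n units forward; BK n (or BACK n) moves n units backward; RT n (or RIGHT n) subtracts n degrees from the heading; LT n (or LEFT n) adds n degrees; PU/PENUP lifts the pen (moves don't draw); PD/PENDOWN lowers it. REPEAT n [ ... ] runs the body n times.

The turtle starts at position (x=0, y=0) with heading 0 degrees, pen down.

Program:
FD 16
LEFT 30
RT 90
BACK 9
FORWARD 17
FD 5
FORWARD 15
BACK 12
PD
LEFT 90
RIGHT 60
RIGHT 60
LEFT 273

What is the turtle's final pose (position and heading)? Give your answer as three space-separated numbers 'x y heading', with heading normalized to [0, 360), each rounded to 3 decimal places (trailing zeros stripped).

Executing turtle program step by step:
Start: pos=(0,0), heading=0, pen down
FD 16: (0,0) -> (16,0) [heading=0, draw]
LT 30: heading 0 -> 30
RT 90: heading 30 -> 300
BK 9: (16,0) -> (11.5,7.794) [heading=300, draw]
FD 17: (11.5,7.794) -> (20,-6.928) [heading=300, draw]
FD 5: (20,-6.928) -> (22.5,-11.258) [heading=300, draw]
FD 15: (22.5,-11.258) -> (30,-24.249) [heading=300, draw]
BK 12: (30,-24.249) -> (24,-13.856) [heading=300, draw]
PD: pen down
LT 90: heading 300 -> 30
RT 60: heading 30 -> 330
RT 60: heading 330 -> 270
LT 273: heading 270 -> 183
Final: pos=(24,-13.856), heading=183, 6 segment(s) drawn

Answer: 24 -13.856 183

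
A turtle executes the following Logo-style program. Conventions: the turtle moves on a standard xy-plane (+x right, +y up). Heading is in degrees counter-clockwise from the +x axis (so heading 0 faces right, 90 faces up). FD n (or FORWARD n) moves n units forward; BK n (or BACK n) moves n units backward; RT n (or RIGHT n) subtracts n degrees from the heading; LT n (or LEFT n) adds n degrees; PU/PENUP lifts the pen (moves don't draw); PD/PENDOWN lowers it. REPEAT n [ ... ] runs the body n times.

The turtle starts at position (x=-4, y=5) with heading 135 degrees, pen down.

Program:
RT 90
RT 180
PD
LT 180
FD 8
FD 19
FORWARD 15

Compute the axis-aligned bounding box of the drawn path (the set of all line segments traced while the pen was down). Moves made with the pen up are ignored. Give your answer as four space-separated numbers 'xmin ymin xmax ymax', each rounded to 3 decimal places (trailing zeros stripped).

Answer: -4 5 25.698 34.698

Derivation:
Executing turtle program step by step:
Start: pos=(-4,5), heading=135, pen down
RT 90: heading 135 -> 45
RT 180: heading 45 -> 225
PD: pen down
LT 180: heading 225 -> 45
FD 8: (-4,5) -> (1.657,10.657) [heading=45, draw]
FD 19: (1.657,10.657) -> (15.092,24.092) [heading=45, draw]
FD 15: (15.092,24.092) -> (25.698,34.698) [heading=45, draw]
Final: pos=(25.698,34.698), heading=45, 3 segment(s) drawn

Segment endpoints: x in {-4, 1.657, 15.092, 25.698}, y in {5, 10.657, 24.092, 34.698}
xmin=-4, ymin=5, xmax=25.698, ymax=34.698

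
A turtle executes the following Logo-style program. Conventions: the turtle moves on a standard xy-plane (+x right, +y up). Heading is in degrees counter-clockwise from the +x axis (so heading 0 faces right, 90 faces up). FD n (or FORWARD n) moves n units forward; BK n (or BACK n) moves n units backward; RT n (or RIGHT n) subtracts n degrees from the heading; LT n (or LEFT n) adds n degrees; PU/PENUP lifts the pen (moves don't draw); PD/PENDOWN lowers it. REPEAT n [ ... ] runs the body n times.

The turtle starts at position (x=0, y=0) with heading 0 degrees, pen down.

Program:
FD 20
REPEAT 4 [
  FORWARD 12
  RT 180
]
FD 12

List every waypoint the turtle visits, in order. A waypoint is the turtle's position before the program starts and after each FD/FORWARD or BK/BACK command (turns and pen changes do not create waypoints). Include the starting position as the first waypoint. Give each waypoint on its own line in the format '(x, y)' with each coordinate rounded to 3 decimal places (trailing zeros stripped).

Answer: (0, 0)
(20, 0)
(32, 0)
(20, 0)
(32, 0)
(20, 0)
(32, 0)

Derivation:
Executing turtle program step by step:
Start: pos=(0,0), heading=0, pen down
FD 20: (0,0) -> (20,0) [heading=0, draw]
REPEAT 4 [
  -- iteration 1/4 --
  FD 12: (20,0) -> (32,0) [heading=0, draw]
  RT 180: heading 0 -> 180
  -- iteration 2/4 --
  FD 12: (32,0) -> (20,0) [heading=180, draw]
  RT 180: heading 180 -> 0
  -- iteration 3/4 --
  FD 12: (20,0) -> (32,0) [heading=0, draw]
  RT 180: heading 0 -> 180
  -- iteration 4/4 --
  FD 12: (32,0) -> (20,0) [heading=180, draw]
  RT 180: heading 180 -> 0
]
FD 12: (20,0) -> (32,0) [heading=0, draw]
Final: pos=(32,0), heading=0, 6 segment(s) drawn
Waypoints (7 total):
(0, 0)
(20, 0)
(32, 0)
(20, 0)
(32, 0)
(20, 0)
(32, 0)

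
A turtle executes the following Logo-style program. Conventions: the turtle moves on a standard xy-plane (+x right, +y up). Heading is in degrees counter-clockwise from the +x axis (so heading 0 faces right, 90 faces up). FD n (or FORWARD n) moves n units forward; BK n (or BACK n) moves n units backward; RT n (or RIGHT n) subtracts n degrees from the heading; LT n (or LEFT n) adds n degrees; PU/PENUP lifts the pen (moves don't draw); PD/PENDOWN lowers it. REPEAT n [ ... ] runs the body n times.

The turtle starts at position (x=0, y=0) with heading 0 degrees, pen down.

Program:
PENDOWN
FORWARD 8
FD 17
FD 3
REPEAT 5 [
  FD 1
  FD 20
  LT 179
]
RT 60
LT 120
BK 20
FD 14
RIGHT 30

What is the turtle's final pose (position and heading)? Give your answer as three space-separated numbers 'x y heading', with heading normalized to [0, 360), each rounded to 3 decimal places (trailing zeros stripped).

Executing turtle program step by step:
Start: pos=(0,0), heading=0, pen down
PD: pen down
FD 8: (0,0) -> (8,0) [heading=0, draw]
FD 17: (8,0) -> (25,0) [heading=0, draw]
FD 3: (25,0) -> (28,0) [heading=0, draw]
REPEAT 5 [
  -- iteration 1/5 --
  FD 1: (28,0) -> (29,0) [heading=0, draw]
  FD 20: (29,0) -> (49,0) [heading=0, draw]
  LT 179: heading 0 -> 179
  -- iteration 2/5 --
  FD 1: (49,0) -> (48,0.017) [heading=179, draw]
  FD 20: (48,0.017) -> (28.003,0.367) [heading=179, draw]
  LT 179: heading 179 -> 358
  -- iteration 3/5 --
  FD 1: (28.003,0.367) -> (29.003,0.332) [heading=358, draw]
  FD 20: (29.003,0.332) -> (48.99,-0.366) [heading=358, draw]
  LT 179: heading 358 -> 177
  -- iteration 4/5 --
  FD 1: (48.99,-0.366) -> (47.992,-0.314) [heading=177, draw]
  FD 20: (47.992,-0.314) -> (28.019,0.733) [heading=177, draw]
  LT 179: heading 177 -> 356
  -- iteration 5/5 --
  FD 1: (28.019,0.733) -> (29.017,0.663) [heading=356, draw]
  FD 20: (29.017,0.663) -> (48.968,-0.732) [heading=356, draw]
  LT 179: heading 356 -> 175
]
RT 60: heading 175 -> 115
LT 120: heading 115 -> 235
BK 20: (48.968,-0.732) -> (60.44,15.651) [heading=235, draw]
FD 14: (60.44,15.651) -> (52.409,4.183) [heading=235, draw]
RT 30: heading 235 -> 205
Final: pos=(52.409,4.183), heading=205, 15 segment(s) drawn

Answer: 52.409 4.183 205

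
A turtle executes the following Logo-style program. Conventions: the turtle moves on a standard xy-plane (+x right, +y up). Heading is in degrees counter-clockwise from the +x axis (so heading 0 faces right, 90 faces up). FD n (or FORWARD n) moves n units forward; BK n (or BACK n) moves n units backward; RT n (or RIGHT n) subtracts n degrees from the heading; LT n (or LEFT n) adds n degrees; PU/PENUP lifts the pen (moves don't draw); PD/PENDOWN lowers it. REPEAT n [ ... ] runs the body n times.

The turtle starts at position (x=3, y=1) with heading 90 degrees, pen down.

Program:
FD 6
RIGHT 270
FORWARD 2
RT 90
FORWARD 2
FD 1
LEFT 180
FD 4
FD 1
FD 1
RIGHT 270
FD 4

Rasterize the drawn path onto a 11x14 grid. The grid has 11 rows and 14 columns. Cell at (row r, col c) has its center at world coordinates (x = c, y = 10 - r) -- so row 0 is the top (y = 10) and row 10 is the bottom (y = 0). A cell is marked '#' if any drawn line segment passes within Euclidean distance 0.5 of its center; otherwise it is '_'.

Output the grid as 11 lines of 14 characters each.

Segment 0: (3,1) -> (3,7)
Segment 1: (3,7) -> (1,7)
Segment 2: (1,7) -> (1,9)
Segment 3: (1,9) -> (1,10)
Segment 4: (1,10) -> (1,6)
Segment 5: (1,6) -> (1,5)
Segment 6: (1,5) -> (1,4)
Segment 7: (1,4) -> (5,4)

Answer: _#____________
_#____________
_#____________
_###__________
_#_#__________
_#_#__________
_#####________
___#__________
___#__________
___#__________
______________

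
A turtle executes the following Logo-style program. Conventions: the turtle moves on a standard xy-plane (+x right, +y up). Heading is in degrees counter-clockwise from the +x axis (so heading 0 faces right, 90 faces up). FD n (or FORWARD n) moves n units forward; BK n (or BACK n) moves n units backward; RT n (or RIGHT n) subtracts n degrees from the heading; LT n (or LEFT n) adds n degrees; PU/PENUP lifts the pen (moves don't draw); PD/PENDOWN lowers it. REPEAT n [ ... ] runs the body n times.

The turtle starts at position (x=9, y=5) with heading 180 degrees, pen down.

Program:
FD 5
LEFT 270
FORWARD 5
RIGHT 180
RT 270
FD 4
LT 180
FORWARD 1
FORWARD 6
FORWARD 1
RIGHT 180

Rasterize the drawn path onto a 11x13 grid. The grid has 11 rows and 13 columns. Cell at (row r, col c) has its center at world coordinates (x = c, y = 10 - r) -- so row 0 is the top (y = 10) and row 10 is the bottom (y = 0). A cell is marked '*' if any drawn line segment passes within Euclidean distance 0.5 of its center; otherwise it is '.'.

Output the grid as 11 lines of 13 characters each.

Segment 0: (9,5) -> (4,5)
Segment 1: (4,5) -> (4,10)
Segment 2: (4,10) -> (8,10)
Segment 3: (8,10) -> (7,10)
Segment 4: (7,10) -> (1,10)
Segment 5: (1,10) -> (0,10)

Answer: *********....
....*........
....*........
....*........
....*........
....******...
.............
.............
.............
.............
.............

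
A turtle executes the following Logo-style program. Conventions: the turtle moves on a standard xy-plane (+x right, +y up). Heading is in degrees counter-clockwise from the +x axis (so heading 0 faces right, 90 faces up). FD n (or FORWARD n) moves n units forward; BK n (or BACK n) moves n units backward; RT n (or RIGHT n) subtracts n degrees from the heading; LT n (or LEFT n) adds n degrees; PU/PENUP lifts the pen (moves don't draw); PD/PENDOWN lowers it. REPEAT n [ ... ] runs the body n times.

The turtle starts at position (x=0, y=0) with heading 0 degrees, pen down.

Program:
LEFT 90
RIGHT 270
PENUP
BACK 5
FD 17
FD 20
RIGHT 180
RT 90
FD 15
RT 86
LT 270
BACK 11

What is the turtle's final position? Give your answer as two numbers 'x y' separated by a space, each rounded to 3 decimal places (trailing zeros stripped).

Answer: -31.233 -25.973

Derivation:
Executing turtle program step by step:
Start: pos=(0,0), heading=0, pen down
LT 90: heading 0 -> 90
RT 270: heading 90 -> 180
PU: pen up
BK 5: (0,0) -> (5,0) [heading=180, move]
FD 17: (5,0) -> (-12,0) [heading=180, move]
FD 20: (-12,0) -> (-32,0) [heading=180, move]
RT 180: heading 180 -> 0
RT 90: heading 0 -> 270
FD 15: (-32,0) -> (-32,-15) [heading=270, move]
RT 86: heading 270 -> 184
LT 270: heading 184 -> 94
BK 11: (-32,-15) -> (-31.233,-25.973) [heading=94, move]
Final: pos=(-31.233,-25.973), heading=94, 0 segment(s) drawn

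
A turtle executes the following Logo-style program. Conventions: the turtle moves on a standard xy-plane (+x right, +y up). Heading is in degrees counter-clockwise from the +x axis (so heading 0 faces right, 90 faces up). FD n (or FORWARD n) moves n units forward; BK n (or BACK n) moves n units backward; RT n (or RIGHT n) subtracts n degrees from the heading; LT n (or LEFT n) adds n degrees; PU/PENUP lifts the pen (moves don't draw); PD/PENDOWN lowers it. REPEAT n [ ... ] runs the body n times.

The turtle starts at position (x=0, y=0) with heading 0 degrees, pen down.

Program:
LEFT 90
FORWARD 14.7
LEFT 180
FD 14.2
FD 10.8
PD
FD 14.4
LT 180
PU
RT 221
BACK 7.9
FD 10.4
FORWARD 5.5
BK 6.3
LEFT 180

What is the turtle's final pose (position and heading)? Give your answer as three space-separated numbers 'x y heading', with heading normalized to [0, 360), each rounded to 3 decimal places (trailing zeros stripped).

Executing turtle program step by step:
Start: pos=(0,0), heading=0, pen down
LT 90: heading 0 -> 90
FD 14.7: (0,0) -> (0,14.7) [heading=90, draw]
LT 180: heading 90 -> 270
FD 14.2: (0,14.7) -> (0,0.5) [heading=270, draw]
FD 10.8: (0,0.5) -> (0,-10.3) [heading=270, draw]
PD: pen down
FD 14.4: (0,-10.3) -> (0,-24.7) [heading=270, draw]
LT 180: heading 270 -> 90
PU: pen up
RT 221: heading 90 -> 229
BK 7.9: (0,-24.7) -> (5.183,-18.738) [heading=229, move]
FD 10.4: (5.183,-18.738) -> (-1.64,-26.587) [heading=229, move]
FD 5.5: (-1.64,-26.587) -> (-5.248,-30.738) [heading=229, move]
BK 6.3: (-5.248,-30.738) -> (-1.115,-25.983) [heading=229, move]
LT 180: heading 229 -> 49
Final: pos=(-1.115,-25.983), heading=49, 4 segment(s) drawn

Answer: -1.115 -25.983 49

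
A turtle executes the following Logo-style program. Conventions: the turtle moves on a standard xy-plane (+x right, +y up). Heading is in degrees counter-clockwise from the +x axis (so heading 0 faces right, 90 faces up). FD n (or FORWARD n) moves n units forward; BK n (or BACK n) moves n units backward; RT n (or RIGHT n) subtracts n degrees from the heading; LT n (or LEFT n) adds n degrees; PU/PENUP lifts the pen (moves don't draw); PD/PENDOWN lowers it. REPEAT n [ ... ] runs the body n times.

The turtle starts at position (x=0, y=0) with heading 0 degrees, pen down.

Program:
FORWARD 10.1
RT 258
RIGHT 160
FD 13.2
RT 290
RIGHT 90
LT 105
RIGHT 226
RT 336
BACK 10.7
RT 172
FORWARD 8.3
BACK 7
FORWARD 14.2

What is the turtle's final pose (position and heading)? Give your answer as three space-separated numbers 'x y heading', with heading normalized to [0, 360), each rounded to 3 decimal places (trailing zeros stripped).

Answer: 42.857 -6.775 13

Derivation:
Executing turtle program step by step:
Start: pos=(0,0), heading=0, pen down
FD 10.1: (0,0) -> (10.1,0) [heading=0, draw]
RT 258: heading 0 -> 102
RT 160: heading 102 -> 302
FD 13.2: (10.1,0) -> (17.095,-11.194) [heading=302, draw]
RT 290: heading 302 -> 12
RT 90: heading 12 -> 282
LT 105: heading 282 -> 27
RT 226: heading 27 -> 161
RT 336: heading 161 -> 185
BK 10.7: (17.095,-11.194) -> (27.754,-10.262) [heading=185, draw]
RT 172: heading 185 -> 13
FD 8.3: (27.754,-10.262) -> (35.841,-8.395) [heading=13, draw]
BK 7: (35.841,-8.395) -> (29.021,-9.969) [heading=13, draw]
FD 14.2: (29.021,-9.969) -> (42.857,-6.775) [heading=13, draw]
Final: pos=(42.857,-6.775), heading=13, 6 segment(s) drawn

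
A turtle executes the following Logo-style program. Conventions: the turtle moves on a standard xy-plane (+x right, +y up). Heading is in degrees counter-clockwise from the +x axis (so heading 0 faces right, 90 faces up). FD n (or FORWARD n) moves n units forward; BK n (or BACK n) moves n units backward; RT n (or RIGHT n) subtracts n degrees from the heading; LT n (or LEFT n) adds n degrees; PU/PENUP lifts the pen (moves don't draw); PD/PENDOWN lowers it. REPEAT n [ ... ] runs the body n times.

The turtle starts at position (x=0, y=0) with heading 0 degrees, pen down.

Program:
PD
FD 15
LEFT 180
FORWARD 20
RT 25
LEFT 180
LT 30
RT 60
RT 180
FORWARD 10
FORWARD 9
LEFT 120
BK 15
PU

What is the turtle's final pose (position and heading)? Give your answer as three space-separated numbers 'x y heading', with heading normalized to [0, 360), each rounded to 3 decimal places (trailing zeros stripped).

Executing turtle program step by step:
Start: pos=(0,0), heading=0, pen down
PD: pen down
FD 15: (0,0) -> (15,0) [heading=0, draw]
LT 180: heading 0 -> 180
FD 20: (15,0) -> (-5,0) [heading=180, draw]
RT 25: heading 180 -> 155
LT 180: heading 155 -> 335
LT 30: heading 335 -> 5
RT 60: heading 5 -> 305
RT 180: heading 305 -> 125
FD 10: (-5,0) -> (-10.736,8.192) [heading=125, draw]
FD 9: (-10.736,8.192) -> (-15.898,15.564) [heading=125, draw]
LT 120: heading 125 -> 245
BK 15: (-15.898,15.564) -> (-9.559,29.159) [heading=245, draw]
PU: pen up
Final: pos=(-9.559,29.159), heading=245, 5 segment(s) drawn

Answer: -9.559 29.159 245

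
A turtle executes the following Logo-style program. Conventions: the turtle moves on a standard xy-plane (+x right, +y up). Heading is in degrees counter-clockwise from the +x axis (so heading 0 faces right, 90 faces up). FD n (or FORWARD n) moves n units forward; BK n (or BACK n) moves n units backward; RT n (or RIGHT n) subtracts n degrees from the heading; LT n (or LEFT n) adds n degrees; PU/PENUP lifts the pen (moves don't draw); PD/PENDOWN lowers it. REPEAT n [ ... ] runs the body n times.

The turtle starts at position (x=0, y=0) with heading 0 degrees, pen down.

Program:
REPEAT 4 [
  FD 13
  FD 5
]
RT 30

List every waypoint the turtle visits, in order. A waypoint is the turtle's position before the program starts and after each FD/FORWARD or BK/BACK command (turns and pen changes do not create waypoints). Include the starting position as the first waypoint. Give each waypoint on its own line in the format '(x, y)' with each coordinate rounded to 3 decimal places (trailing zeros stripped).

Answer: (0, 0)
(13, 0)
(18, 0)
(31, 0)
(36, 0)
(49, 0)
(54, 0)
(67, 0)
(72, 0)

Derivation:
Executing turtle program step by step:
Start: pos=(0,0), heading=0, pen down
REPEAT 4 [
  -- iteration 1/4 --
  FD 13: (0,0) -> (13,0) [heading=0, draw]
  FD 5: (13,0) -> (18,0) [heading=0, draw]
  -- iteration 2/4 --
  FD 13: (18,0) -> (31,0) [heading=0, draw]
  FD 5: (31,0) -> (36,0) [heading=0, draw]
  -- iteration 3/4 --
  FD 13: (36,0) -> (49,0) [heading=0, draw]
  FD 5: (49,0) -> (54,0) [heading=0, draw]
  -- iteration 4/4 --
  FD 13: (54,0) -> (67,0) [heading=0, draw]
  FD 5: (67,0) -> (72,0) [heading=0, draw]
]
RT 30: heading 0 -> 330
Final: pos=(72,0), heading=330, 8 segment(s) drawn
Waypoints (9 total):
(0, 0)
(13, 0)
(18, 0)
(31, 0)
(36, 0)
(49, 0)
(54, 0)
(67, 0)
(72, 0)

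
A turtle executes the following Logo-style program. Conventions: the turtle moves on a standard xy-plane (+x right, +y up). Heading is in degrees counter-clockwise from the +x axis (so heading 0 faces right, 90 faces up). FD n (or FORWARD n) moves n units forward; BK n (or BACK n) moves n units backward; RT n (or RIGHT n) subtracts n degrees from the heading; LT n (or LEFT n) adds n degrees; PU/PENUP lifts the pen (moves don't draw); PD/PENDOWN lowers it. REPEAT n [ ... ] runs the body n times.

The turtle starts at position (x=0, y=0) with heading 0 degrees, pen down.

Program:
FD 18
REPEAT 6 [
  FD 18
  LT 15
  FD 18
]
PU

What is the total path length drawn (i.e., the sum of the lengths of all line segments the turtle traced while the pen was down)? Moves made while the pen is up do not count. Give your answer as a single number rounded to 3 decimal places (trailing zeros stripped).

Answer: 234

Derivation:
Executing turtle program step by step:
Start: pos=(0,0), heading=0, pen down
FD 18: (0,0) -> (18,0) [heading=0, draw]
REPEAT 6 [
  -- iteration 1/6 --
  FD 18: (18,0) -> (36,0) [heading=0, draw]
  LT 15: heading 0 -> 15
  FD 18: (36,0) -> (53.387,4.659) [heading=15, draw]
  -- iteration 2/6 --
  FD 18: (53.387,4.659) -> (70.773,9.317) [heading=15, draw]
  LT 15: heading 15 -> 30
  FD 18: (70.773,9.317) -> (86.362,18.317) [heading=30, draw]
  -- iteration 3/6 --
  FD 18: (86.362,18.317) -> (101.95,27.317) [heading=30, draw]
  LT 15: heading 30 -> 45
  FD 18: (101.95,27.317) -> (114.678,40.045) [heading=45, draw]
  -- iteration 4/6 --
  FD 18: (114.678,40.045) -> (127.406,52.773) [heading=45, draw]
  LT 15: heading 45 -> 60
  FD 18: (127.406,52.773) -> (136.406,68.362) [heading=60, draw]
  -- iteration 5/6 --
  FD 18: (136.406,68.362) -> (145.406,83.95) [heading=60, draw]
  LT 15: heading 60 -> 75
  FD 18: (145.406,83.95) -> (150.065,101.337) [heading=75, draw]
  -- iteration 6/6 --
  FD 18: (150.065,101.337) -> (154.724,118.724) [heading=75, draw]
  LT 15: heading 75 -> 90
  FD 18: (154.724,118.724) -> (154.724,136.724) [heading=90, draw]
]
PU: pen up
Final: pos=(154.724,136.724), heading=90, 13 segment(s) drawn

Segment lengths:
  seg 1: (0,0) -> (18,0), length = 18
  seg 2: (18,0) -> (36,0), length = 18
  seg 3: (36,0) -> (53.387,4.659), length = 18
  seg 4: (53.387,4.659) -> (70.773,9.317), length = 18
  seg 5: (70.773,9.317) -> (86.362,18.317), length = 18
  seg 6: (86.362,18.317) -> (101.95,27.317), length = 18
  seg 7: (101.95,27.317) -> (114.678,40.045), length = 18
  seg 8: (114.678,40.045) -> (127.406,52.773), length = 18
  seg 9: (127.406,52.773) -> (136.406,68.362), length = 18
  seg 10: (136.406,68.362) -> (145.406,83.95), length = 18
  seg 11: (145.406,83.95) -> (150.065,101.337), length = 18
  seg 12: (150.065,101.337) -> (154.724,118.724), length = 18
  seg 13: (154.724,118.724) -> (154.724,136.724), length = 18
Total = 234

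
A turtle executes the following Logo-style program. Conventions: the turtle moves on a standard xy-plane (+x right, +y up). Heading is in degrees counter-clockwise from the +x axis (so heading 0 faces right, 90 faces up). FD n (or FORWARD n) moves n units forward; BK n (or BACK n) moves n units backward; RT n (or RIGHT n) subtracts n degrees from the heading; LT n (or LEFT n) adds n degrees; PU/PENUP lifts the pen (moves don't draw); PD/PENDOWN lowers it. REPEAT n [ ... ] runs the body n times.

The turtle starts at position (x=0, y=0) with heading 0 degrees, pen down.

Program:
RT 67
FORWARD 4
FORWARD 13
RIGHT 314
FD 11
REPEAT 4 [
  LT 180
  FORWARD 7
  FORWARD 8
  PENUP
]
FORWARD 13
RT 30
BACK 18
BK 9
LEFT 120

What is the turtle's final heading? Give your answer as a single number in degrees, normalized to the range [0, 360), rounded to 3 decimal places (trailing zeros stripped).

Executing turtle program step by step:
Start: pos=(0,0), heading=0, pen down
RT 67: heading 0 -> 293
FD 4: (0,0) -> (1.563,-3.682) [heading=293, draw]
FD 13: (1.563,-3.682) -> (6.642,-15.649) [heading=293, draw]
RT 314: heading 293 -> 339
FD 11: (6.642,-15.649) -> (16.912,-19.591) [heading=339, draw]
REPEAT 4 [
  -- iteration 1/4 --
  LT 180: heading 339 -> 159
  FD 7: (16.912,-19.591) -> (10.377,-17.082) [heading=159, draw]
  FD 8: (10.377,-17.082) -> (2.908,-14.215) [heading=159, draw]
  PU: pen up
  -- iteration 2/4 --
  LT 180: heading 159 -> 339
  FD 7: (2.908,-14.215) -> (9.443,-16.724) [heading=339, move]
  FD 8: (9.443,-16.724) -> (16.912,-19.591) [heading=339, move]
  PU: pen up
  -- iteration 3/4 --
  LT 180: heading 339 -> 159
  FD 7: (16.912,-19.591) -> (10.377,-17.082) [heading=159, move]
  FD 8: (10.377,-17.082) -> (2.908,-14.215) [heading=159, move]
  PU: pen up
  -- iteration 4/4 --
  LT 180: heading 159 -> 339
  FD 7: (2.908,-14.215) -> (9.443,-16.724) [heading=339, move]
  FD 8: (9.443,-16.724) -> (16.912,-19.591) [heading=339, move]
  PU: pen up
]
FD 13: (16.912,-19.591) -> (29.048,-24.249) [heading=339, move]
RT 30: heading 339 -> 309
BK 18: (29.048,-24.249) -> (17.721,-10.261) [heading=309, move]
BK 9: (17.721,-10.261) -> (12.057,-3.266) [heading=309, move]
LT 120: heading 309 -> 69
Final: pos=(12.057,-3.266), heading=69, 5 segment(s) drawn

Answer: 69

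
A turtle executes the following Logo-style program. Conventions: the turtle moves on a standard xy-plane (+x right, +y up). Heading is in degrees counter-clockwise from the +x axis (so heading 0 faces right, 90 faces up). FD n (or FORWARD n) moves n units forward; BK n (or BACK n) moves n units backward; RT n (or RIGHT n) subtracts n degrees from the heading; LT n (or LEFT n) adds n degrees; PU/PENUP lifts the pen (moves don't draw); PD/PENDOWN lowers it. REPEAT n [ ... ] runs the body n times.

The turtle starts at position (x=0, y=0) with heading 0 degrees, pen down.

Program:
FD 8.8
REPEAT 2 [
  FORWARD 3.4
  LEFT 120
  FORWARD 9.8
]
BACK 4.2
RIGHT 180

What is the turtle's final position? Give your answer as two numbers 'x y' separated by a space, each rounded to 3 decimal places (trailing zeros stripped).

Executing turtle program step by step:
Start: pos=(0,0), heading=0, pen down
FD 8.8: (0,0) -> (8.8,0) [heading=0, draw]
REPEAT 2 [
  -- iteration 1/2 --
  FD 3.4: (8.8,0) -> (12.2,0) [heading=0, draw]
  LT 120: heading 0 -> 120
  FD 9.8: (12.2,0) -> (7.3,8.487) [heading=120, draw]
  -- iteration 2/2 --
  FD 3.4: (7.3,8.487) -> (5.6,11.432) [heading=120, draw]
  LT 120: heading 120 -> 240
  FD 9.8: (5.6,11.432) -> (0.7,2.944) [heading=240, draw]
]
BK 4.2: (0.7,2.944) -> (2.8,6.582) [heading=240, draw]
RT 180: heading 240 -> 60
Final: pos=(2.8,6.582), heading=60, 6 segment(s) drawn

Answer: 2.8 6.582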